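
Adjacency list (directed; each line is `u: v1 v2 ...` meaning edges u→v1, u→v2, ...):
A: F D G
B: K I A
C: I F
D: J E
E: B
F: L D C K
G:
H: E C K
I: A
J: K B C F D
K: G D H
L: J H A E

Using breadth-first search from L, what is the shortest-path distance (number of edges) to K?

2

Level 0: L
Level 1: A, E, H, J
Level 2: B, C, D, F, G, K
Level 3: I
K first appears at level 2.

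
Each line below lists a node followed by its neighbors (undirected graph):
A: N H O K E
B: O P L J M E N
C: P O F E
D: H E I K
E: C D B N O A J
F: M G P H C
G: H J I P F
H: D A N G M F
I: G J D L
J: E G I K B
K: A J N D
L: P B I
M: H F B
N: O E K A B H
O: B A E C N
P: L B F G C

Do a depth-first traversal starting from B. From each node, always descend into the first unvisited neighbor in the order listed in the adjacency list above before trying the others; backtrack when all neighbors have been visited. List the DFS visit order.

Visit B
B → O
O → A
A → N
N → E
E → C
C → P
P → L
L → I
I → G
G → H
H → D
D → K
K → J
H → M
M → F

B → O → A → N → E → C → P → L → I → G → H → D → K → J → M → F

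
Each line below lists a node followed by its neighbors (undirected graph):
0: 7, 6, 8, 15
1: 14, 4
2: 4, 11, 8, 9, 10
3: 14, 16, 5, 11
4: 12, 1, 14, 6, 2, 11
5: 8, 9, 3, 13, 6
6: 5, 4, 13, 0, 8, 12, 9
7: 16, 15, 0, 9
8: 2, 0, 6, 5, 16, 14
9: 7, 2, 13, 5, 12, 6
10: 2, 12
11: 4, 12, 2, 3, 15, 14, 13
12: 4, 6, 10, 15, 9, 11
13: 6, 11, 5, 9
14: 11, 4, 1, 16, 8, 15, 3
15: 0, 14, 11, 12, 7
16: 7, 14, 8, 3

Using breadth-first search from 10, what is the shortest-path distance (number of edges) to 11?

2

Level 0: 10
Level 1: 2, 12
Level 2: 4, 6, 8, 9, 11, 15
Level 3: 0, 1, 3, 5, 7, 13, 14, 16
11 first appears at level 2.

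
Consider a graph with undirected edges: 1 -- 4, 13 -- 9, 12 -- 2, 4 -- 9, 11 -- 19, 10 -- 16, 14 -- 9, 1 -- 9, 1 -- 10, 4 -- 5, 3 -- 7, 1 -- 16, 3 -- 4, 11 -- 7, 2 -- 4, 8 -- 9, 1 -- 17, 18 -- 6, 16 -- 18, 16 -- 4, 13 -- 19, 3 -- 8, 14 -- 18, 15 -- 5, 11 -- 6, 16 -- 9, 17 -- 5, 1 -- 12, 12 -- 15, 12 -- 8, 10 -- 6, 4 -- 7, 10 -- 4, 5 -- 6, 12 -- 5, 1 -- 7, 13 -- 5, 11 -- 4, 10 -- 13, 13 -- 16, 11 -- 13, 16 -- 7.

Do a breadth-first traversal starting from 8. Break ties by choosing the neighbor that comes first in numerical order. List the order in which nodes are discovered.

Visit 8; enqueue 3, 9, 12 → queue [3, 9, 12]
Visit 3; enqueue 4, 7 → queue [9, 12, 4, 7]
Visit 9; enqueue 1, 13, 14, 16 → queue [12, 4, 7, 1, 13, 14, 16]
Visit 12; enqueue 2, 5, 15 → queue [4, 7, 1, 13, 14, 16, 2, 5, 15]
Visit 4; enqueue 10, 11 → queue [7, 1, 13, 14, 16, 2, 5, 15, 10, 11]
Visit 7 → queue [1, 13, 14, 16, 2, 5, 15, 10, 11]
Visit 1; enqueue 17 → queue [13, 14, 16, 2, 5, 15, 10, 11, 17]
Visit 13; enqueue 19 → queue [14, 16, 2, 5, 15, 10, 11, 17, 19]
Visit 14; enqueue 18 → queue [16, 2, 5, 15, 10, 11, 17, 19, 18]
Visit 16 → queue [2, 5, 15, 10, 11, 17, 19, 18]
Visit 2 → queue [5, 15, 10, 11, 17, 19, 18]
Visit 5; enqueue 6 → queue [15, 10, 11, 17, 19, 18, 6]
Visit 15 → queue [10, 11, 17, 19, 18, 6]
Visit 10 → queue [11, 17, 19, 18, 6]
Visit 11 → queue [17, 19, 18, 6]
Visit 17 → queue [19, 18, 6]
Visit 19 → queue [18, 6]
Visit 18 → queue [6]
Visit 6 → queue []

8 → 3 → 9 → 12 → 4 → 7 → 1 → 13 → 14 → 16 → 2 → 5 → 15 → 10 → 11 → 17 → 19 → 18 → 6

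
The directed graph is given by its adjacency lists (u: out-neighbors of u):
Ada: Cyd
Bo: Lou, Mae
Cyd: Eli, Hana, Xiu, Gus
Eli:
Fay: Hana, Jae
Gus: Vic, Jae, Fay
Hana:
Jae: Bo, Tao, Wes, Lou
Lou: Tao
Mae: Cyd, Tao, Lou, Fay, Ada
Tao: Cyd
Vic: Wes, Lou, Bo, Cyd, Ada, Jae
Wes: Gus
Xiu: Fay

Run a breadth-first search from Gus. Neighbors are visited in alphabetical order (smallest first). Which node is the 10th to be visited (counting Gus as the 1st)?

Ada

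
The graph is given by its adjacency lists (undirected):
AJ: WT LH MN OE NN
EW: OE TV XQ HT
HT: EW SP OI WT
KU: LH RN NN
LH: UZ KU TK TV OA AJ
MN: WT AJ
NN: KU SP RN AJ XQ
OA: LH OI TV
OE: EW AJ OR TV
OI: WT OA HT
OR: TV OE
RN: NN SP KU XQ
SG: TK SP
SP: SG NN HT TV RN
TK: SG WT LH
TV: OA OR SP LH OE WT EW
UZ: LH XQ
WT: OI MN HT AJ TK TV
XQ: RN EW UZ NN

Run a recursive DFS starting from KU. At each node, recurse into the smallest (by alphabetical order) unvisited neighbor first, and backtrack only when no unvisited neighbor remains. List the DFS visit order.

KU LH AJ MN WT HT EW OE OR TV OA OI SP NN RN XQ UZ SG TK

Visit KU
KU → LH
LH → AJ
AJ → MN
MN → WT
WT → HT
HT → EW
EW → OE
OE → OR
OR → TV
TV → OA
OA → OI
TV → SP
SP → NN
NN → RN
RN → XQ
XQ → UZ
SP → SG
SG → TK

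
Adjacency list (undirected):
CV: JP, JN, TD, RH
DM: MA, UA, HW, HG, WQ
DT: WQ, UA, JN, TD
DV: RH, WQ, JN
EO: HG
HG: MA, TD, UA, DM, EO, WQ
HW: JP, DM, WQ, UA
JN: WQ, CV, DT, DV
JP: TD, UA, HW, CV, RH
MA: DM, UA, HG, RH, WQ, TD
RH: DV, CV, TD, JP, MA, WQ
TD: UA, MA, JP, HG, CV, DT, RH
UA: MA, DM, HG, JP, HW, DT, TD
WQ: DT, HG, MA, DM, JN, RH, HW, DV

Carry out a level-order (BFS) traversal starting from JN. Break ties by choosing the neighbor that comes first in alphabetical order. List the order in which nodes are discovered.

JN, CV, DT, DV, WQ, JP, RH, TD, UA, DM, HG, HW, MA, EO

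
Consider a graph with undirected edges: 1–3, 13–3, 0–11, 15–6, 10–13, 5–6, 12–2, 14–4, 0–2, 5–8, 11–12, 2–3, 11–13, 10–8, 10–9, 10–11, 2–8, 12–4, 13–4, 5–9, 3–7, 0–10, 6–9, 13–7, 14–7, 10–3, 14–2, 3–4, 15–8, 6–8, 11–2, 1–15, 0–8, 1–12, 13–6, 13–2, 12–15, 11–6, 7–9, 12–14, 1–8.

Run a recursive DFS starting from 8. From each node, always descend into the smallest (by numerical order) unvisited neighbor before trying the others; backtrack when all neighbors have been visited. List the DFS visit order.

8 → 0 → 2 → 3 → 1 → 12 → 4 → 13 → 6 → 5 → 9 → 7 → 14 → 10 → 11 → 15

Visit 8
8 → 0
0 → 2
2 → 3
3 → 1
1 → 12
12 → 4
4 → 13
13 → 6
6 → 5
5 → 9
9 → 7
7 → 14
9 → 10
10 → 11
6 → 15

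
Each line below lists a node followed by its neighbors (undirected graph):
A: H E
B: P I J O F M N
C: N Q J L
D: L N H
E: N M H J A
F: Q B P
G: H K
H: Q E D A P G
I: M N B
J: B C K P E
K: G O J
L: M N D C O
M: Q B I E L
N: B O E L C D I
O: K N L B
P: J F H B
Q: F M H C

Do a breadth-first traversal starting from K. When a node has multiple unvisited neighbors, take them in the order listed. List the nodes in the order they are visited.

K G O J H N L B C P E Q D A I M F

Visit K; enqueue G, O, J → queue [G, O, J]
Visit G; enqueue H → queue [O, J, H]
Visit O; enqueue N, L, B → queue [J, H, N, L, B]
Visit J; enqueue C, P, E → queue [H, N, L, B, C, P, E]
Visit H; enqueue Q, D, A → queue [N, L, B, C, P, E, Q, D, A]
Visit N; enqueue I → queue [L, B, C, P, E, Q, D, A, I]
Visit L; enqueue M → queue [B, C, P, E, Q, D, A, I, M]
Visit B; enqueue F → queue [C, P, E, Q, D, A, I, M, F]
Visit C → queue [P, E, Q, D, A, I, M, F]
Visit P → queue [E, Q, D, A, I, M, F]
Visit E → queue [Q, D, A, I, M, F]
Visit Q → queue [D, A, I, M, F]
Visit D → queue [A, I, M, F]
Visit A → queue [I, M, F]
Visit I → queue [M, F]
Visit M → queue [F]
Visit F → queue []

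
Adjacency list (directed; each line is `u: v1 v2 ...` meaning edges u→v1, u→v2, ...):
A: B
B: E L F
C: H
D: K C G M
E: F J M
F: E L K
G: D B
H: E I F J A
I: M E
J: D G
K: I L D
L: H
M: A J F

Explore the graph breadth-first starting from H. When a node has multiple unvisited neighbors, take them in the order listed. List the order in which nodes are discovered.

H E I F J A M L K D G B C

Visit H; enqueue E, I, F, J, A → queue [E, I, F, J, A]
Visit E; enqueue M → queue [I, F, J, A, M]
Visit I → queue [F, J, A, M]
Visit F; enqueue L, K → queue [J, A, M, L, K]
Visit J; enqueue D, G → queue [A, M, L, K, D, G]
Visit A; enqueue B → queue [M, L, K, D, G, B]
Visit M → queue [L, K, D, G, B]
Visit L → queue [K, D, G, B]
Visit K → queue [D, G, B]
Visit D; enqueue C → queue [G, B, C]
Visit G → queue [B, C]
Visit B → queue [C]
Visit C → queue []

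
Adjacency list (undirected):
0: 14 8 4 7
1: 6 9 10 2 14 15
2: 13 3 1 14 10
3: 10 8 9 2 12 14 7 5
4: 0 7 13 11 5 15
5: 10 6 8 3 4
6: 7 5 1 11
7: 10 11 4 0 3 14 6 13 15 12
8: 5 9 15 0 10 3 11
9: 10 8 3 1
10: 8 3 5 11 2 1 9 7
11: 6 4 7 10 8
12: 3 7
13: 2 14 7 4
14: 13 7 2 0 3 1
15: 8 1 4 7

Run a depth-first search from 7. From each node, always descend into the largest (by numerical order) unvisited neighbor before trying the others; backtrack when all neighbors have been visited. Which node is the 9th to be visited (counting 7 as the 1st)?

13

Visit 7
7 → 15
15 → 8
8 → 11
11 → 10
10 → 9
9 → 3
3 → 14
14 → 13
13 → 4
4 → 5
5 → 6
6 → 1
1 → 2
4 → 0
3 → 12

Visit order: 7, 15, 8, 11, 10, 9, 3, 14, 13, 4, 5, 6, 1, 2, 0, 12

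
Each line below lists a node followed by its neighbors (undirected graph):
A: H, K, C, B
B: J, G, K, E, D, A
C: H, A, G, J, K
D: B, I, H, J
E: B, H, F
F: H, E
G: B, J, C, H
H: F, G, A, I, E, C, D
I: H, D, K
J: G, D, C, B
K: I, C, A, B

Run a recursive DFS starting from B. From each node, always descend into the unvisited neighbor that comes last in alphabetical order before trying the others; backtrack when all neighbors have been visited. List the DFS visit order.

Visit B
B → K
K → I
I → H
H → G
G → J
J → D
J → C
C → A
H → F
F → E

B -> K -> I -> H -> G -> J -> D -> C -> A -> F -> E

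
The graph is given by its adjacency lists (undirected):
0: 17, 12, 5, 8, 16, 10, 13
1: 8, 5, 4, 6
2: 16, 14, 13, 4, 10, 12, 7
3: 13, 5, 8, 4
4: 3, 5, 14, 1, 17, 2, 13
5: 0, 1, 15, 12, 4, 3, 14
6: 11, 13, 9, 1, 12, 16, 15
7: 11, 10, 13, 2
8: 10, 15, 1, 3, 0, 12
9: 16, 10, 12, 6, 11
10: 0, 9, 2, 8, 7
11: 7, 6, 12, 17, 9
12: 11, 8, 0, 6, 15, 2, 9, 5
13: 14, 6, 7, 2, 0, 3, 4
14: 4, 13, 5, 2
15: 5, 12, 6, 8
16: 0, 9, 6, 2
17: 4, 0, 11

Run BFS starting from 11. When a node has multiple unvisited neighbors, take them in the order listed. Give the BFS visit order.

Visit 11; enqueue 7, 6, 12, 17, 9 → queue [7, 6, 12, 17, 9]
Visit 7; enqueue 10, 13, 2 → queue [6, 12, 17, 9, 10, 13, 2]
Visit 6; enqueue 1, 16, 15 → queue [12, 17, 9, 10, 13, 2, 1, 16, 15]
Visit 12; enqueue 8, 0, 5 → queue [17, 9, 10, 13, 2, 1, 16, 15, 8, 0, 5]
Visit 17; enqueue 4 → queue [9, 10, 13, 2, 1, 16, 15, 8, 0, 5, 4]
Visit 9 → queue [10, 13, 2, 1, 16, 15, 8, 0, 5, 4]
Visit 10 → queue [13, 2, 1, 16, 15, 8, 0, 5, 4]
Visit 13; enqueue 14, 3 → queue [2, 1, 16, 15, 8, 0, 5, 4, 14, 3]
Visit 2 → queue [1, 16, 15, 8, 0, 5, 4, 14, 3]
Visit 1 → queue [16, 15, 8, 0, 5, 4, 14, 3]
Visit 16 → queue [15, 8, 0, 5, 4, 14, 3]
Visit 15 → queue [8, 0, 5, 4, 14, 3]
Visit 8 → queue [0, 5, 4, 14, 3]
Visit 0 → queue [5, 4, 14, 3]
Visit 5 → queue [4, 14, 3]
Visit 4 → queue [14, 3]
Visit 14 → queue [3]
Visit 3 → queue []

11 → 7 → 6 → 12 → 17 → 9 → 10 → 13 → 2 → 1 → 16 → 15 → 8 → 0 → 5 → 4 → 14 → 3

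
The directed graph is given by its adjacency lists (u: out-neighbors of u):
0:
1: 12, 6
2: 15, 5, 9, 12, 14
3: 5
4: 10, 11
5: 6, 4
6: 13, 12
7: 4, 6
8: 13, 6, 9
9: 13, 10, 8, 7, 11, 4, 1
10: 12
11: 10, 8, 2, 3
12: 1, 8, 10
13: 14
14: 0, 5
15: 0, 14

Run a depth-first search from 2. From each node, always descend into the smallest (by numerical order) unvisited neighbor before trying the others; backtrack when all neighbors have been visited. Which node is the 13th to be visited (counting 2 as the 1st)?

Visit 2
2 → 5
5 → 4
4 → 10
10 → 12
12 → 1
1 → 6
6 → 13
13 → 14
14 → 0
12 → 8
8 → 9
9 → 7
9 → 11
11 → 3
2 → 15

Visit order: 2, 5, 4, 10, 12, 1, 6, 13, 14, 0, 8, 9, 7, 11, 3, 15

7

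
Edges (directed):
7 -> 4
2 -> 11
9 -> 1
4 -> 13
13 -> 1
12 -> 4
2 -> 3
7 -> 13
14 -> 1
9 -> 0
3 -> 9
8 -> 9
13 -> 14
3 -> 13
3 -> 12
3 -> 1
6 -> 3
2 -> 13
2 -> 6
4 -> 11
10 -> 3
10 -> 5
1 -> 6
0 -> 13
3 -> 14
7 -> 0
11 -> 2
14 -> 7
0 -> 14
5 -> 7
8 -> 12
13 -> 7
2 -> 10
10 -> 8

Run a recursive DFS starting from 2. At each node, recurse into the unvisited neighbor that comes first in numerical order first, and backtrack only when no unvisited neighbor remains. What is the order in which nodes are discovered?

2 3 1 6 9 0 13 7 4 11 14 12 10 5 8

Visit 2
2 → 3
3 → 1
1 → 6
3 → 9
9 → 0
0 → 13
13 → 7
7 → 4
4 → 11
13 → 14
3 → 12
2 → 10
10 → 5
10 → 8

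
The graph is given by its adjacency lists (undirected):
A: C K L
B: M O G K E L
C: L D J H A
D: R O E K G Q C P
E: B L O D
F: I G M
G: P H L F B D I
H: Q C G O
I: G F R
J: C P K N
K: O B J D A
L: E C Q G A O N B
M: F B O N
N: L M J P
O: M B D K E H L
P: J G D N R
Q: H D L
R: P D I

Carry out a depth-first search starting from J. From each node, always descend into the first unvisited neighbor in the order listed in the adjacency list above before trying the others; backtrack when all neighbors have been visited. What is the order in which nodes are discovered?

Visit J
J → C
C → L
L → E
E → B
B → M
M → F
F → I
I → G
G → P
P → D
D → R
D → O
O → K
K → A
O → H
H → Q
P → N

J -> C -> L -> E -> B -> M -> F -> I -> G -> P -> D -> R -> O -> K -> A -> H -> Q -> N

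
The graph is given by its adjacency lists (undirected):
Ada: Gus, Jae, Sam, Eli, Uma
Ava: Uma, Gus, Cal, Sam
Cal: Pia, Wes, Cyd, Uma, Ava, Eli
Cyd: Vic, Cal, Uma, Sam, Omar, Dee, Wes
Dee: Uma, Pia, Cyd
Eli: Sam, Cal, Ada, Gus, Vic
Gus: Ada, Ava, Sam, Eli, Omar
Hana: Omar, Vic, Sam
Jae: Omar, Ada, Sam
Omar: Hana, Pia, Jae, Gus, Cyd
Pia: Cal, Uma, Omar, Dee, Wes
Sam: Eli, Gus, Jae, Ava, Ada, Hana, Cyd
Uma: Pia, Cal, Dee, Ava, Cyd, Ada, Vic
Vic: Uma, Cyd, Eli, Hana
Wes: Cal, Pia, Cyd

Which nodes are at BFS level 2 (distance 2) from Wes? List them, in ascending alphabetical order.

Ava, Dee, Eli, Omar, Sam, Uma, Vic

Level 0: Wes
Level 1: Cal, Cyd, Pia
Level 2: Ava, Dee, Eli, Omar, Sam, Uma, Vic
Level 3: Ada, Gus, Hana, Jae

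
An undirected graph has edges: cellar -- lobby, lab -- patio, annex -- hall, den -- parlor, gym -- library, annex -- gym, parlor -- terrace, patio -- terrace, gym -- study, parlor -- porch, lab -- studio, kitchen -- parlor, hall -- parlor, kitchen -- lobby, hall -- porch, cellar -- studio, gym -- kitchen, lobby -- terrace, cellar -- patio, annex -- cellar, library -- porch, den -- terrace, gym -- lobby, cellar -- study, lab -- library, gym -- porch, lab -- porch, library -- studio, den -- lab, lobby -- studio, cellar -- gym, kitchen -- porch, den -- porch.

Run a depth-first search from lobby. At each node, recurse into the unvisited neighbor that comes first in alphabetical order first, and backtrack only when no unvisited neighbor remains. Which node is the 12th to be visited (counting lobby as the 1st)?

Visit lobby
lobby → cellar
cellar → annex
annex → gym
gym → kitchen
kitchen → parlor
parlor → den
den → lab
lab → library
library → porch
porch → hall
library → studio
lab → patio
patio → terrace
gym → study

Visit order: lobby, cellar, annex, gym, kitchen, parlor, den, lab, library, porch, hall, studio, patio, terrace, study

studio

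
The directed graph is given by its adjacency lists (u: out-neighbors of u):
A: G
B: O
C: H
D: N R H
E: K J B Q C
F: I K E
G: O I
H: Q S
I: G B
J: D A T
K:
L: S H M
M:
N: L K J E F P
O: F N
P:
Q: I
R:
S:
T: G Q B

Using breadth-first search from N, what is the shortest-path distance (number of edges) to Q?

2

Level 0: N
Level 1: E, F, J, K, L, P
Level 2: A, B, C, D, H, I, M, Q, S, T
Level 3: G, O, R
Q first appears at level 2.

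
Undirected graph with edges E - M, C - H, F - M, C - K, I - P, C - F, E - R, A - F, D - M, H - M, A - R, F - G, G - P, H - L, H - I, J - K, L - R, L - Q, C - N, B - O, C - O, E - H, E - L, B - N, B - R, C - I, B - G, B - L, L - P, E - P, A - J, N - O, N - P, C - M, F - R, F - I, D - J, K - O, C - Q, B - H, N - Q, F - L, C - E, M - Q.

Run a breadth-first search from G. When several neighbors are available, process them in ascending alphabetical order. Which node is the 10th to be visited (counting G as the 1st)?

A

Visit G; enqueue B, F, P → queue [B, F, P]
Visit B; enqueue H, L, N, O, R → queue [F, P, H, L, N, O, R]
Visit F; enqueue A, C, I, M → queue [P, H, L, N, O, R, A, C, I, M]
Visit P; enqueue E → queue [H, L, N, O, R, A, C, I, M, E]
Visit H → queue [L, N, O, R, A, C, I, M, E]
Visit L; enqueue Q → queue [N, O, R, A, C, I, M, E, Q]
Visit N → queue [O, R, A, C, I, M, E, Q]
Visit O; enqueue K → queue [R, A, C, I, M, E, Q, K]
Visit R → queue [A, C, I, M, E, Q, K]
Visit A; enqueue J → queue [C, I, M, E, Q, K, J]
Visit C → queue [I, M, E, Q, K, J]
Visit I → queue [M, E, Q, K, J]
Visit M; enqueue D → queue [E, Q, K, J, D]
Visit E → queue [Q, K, J, D]
Visit Q → queue [K, J, D]
Visit K → queue [J, D]
Visit J → queue [D]
Visit D → queue []

Visit order: G, B, F, P, H, L, N, O, R, A, C, I, M, E, Q, K, J, D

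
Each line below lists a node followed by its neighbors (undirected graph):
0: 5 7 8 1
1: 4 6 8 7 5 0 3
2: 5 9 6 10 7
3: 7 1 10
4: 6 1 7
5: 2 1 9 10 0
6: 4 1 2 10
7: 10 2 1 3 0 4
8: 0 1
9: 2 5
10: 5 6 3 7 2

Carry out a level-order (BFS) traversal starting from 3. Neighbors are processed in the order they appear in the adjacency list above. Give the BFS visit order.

3 7 1 10 2 0 4 6 8 5 9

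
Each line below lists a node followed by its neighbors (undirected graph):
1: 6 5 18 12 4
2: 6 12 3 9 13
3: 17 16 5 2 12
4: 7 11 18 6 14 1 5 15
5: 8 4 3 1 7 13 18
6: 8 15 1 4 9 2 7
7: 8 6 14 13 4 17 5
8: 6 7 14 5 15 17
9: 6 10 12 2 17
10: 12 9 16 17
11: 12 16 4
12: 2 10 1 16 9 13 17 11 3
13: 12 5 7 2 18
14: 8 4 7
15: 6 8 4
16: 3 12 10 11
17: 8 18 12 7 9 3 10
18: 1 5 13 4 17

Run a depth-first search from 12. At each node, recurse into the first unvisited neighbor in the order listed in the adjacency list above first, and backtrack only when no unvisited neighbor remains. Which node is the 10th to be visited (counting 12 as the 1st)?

Visit 12
12 → 2
2 → 6
6 → 8
8 → 7
7 → 14
14 → 4
4 → 11
11 → 16
16 → 3
3 → 17
17 → 18
18 → 1
1 → 5
5 → 13
17 → 9
9 → 10
4 → 15

Visit order: 12, 2, 6, 8, 7, 14, 4, 11, 16, 3, 17, 18, 1, 5, 13, 9, 10, 15

3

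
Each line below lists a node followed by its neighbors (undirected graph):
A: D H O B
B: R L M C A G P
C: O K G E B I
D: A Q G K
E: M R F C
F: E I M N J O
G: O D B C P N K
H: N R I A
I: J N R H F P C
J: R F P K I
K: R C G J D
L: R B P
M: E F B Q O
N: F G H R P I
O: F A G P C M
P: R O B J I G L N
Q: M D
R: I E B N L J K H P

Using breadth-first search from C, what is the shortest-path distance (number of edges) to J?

2

Level 0: C
Level 1: B, E, G, I, K, O
Level 2: A, D, F, H, J, L, M, N, P, R
Level 3: Q
J first appears at level 2.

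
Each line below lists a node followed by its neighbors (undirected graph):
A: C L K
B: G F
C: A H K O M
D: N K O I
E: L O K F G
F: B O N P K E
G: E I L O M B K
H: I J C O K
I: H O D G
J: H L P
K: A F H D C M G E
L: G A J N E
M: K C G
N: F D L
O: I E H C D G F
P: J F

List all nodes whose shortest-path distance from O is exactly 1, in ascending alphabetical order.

Level 0: O
Level 1: C, D, E, F, G, H, I
Level 2: A, B, J, K, L, M, N, P

C, D, E, F, G, H, I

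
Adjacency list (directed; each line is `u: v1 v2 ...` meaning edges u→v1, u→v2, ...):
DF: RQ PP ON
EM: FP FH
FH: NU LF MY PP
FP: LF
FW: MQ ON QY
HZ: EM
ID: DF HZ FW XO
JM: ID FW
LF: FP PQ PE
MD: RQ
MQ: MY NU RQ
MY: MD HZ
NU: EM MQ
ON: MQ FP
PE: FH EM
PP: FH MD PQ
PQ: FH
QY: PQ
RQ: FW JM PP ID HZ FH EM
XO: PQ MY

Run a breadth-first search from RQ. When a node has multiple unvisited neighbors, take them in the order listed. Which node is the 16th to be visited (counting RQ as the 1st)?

NU

Visit RQ; enqueue FW, JM, PP, ID, HZ, FH, EM → queue [FW, JM, PP, ID, HZ, FH, EM]
Visit FW; enqueue MQ, ON, QY → queue [JM, PP, ID, HZ, FH, EM, MQ, ON, QY]
Visit JM → queue [PP, ID, HZ, FH, EM, MQ, ON, QY]
Visit PP; enqueue MD, PQ → queue [ID, HZ, FH, EM, MQ, ON, QY, MD, PQ]
Visit ID; enqueue DF, XO → queue [HZ, FH, EM, MQ, ON, QY, MD, PQ, DF, XO]
Visit HZ → queue [FH, EM, MQ, ON, QY, MD, PQ, DF, XO]
Visit FH; enqueue NU, LF, MY → queue [EM, MQ, ON, QY, MD, PQ, DF, XO, NU, LF, MY]
Visit EM; enqueue FP → queue [MQ, ON, QY, MD, PQ, DF, XO, NU, LF, MY, FP]
Visit MQ → queue [ON, QY, MD, PQ, DF, XO, NU, LF, MY, FP]
Visit ON → queue [QY, MD, PQ, DF, XO, NU, LF, MY, FP]
Visit QY → queue [MD, PQ, DF, XO, NU, LF, MY, FP]
Visit MD → queue [PQ, DF, XO, NU, LF, MY, FP]
Visit PQ → queue [DF, XO, NU, LF, MY, FP]
Visit DF → queue [XO, NU, LF, MY, FP]
Visit XO → queue [NU, LF, MY, FP]
Visit NU → queue [LF, MY, FP]
Visit LF; enqueue PE → queue [MY, FP, PE]
Visit MY → queue [FP, PE]
Visit FP → queue [PE]
Visit PE → queue []

Visit order: RQ, FW, JM, PP, ID, HZ, FH, EM, MQ, ON, QY, MD, PQ, DF, XO, NU, LF, MY, FP, PE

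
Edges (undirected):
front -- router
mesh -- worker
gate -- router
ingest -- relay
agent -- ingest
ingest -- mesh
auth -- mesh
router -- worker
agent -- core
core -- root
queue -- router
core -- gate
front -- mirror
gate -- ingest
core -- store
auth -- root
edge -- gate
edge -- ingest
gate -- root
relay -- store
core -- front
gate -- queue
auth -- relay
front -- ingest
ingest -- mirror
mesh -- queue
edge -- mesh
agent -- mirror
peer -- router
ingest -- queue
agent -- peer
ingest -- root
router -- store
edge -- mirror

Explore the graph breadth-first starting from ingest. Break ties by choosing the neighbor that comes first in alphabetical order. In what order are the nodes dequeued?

ingest agent edge front gate mesh mirror queue relay root core peer router auth worker store

Visit ingest; enqueue agent, edge, front, gate, mesh, mirror, queue, relay, root → queue [agent, edge, front, gate, mesh, mirror, queue, relay, root]
Visit agent; enqueue core, peer → queue [edge, front, gate, mesh, mirror, queue, relay, root, core, peer]
Visit edge → queue [front, gate, mesh, mirror, queue, relay, root, core, peer]
Visit front; enqueue router → queue [gate, mesh, mirror, queue, relay, root, core, peer, router]
Visit gate → queue [mesh, mirror, queue, relay, root, core, peer, router]
Visit mesh; enqueue auth, worker → queue [mirror, queue, relay, root, core, peer, router, auth, worker]
Visit mirror → queue [queue, relay, root, core, peer, router, auth, worker]
Visit queue → queue [relay, root, core, peer, router, auth, worker]
Visit relay; enqueue store → queue [root, core, peer, router, auth, worker, store]
Visit root → queue [core, peer, router, auth, worker, store]
Visit core → queue [peer, router, auth, worker, store]
Visit peer → queue [router, auth, worker, store]
Visit router → queue [auth, worker, store]
Visit auth → queue [worker, store]
Visit worker → queue [store]
Visit store → queue []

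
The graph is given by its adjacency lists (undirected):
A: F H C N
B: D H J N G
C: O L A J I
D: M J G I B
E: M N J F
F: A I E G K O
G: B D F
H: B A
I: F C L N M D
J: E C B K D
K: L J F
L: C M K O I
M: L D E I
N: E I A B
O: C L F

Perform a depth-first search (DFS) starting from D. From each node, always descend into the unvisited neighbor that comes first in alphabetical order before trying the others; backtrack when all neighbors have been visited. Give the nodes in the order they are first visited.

D, B, G, F, A, C, I, L, K, J, E, M, N, O, H

Visit D
D → B
B → G
G → F
F → A
A → C
C → I
I → L
L → K
K → J
J → E
E → M
E → N
L → O
A → H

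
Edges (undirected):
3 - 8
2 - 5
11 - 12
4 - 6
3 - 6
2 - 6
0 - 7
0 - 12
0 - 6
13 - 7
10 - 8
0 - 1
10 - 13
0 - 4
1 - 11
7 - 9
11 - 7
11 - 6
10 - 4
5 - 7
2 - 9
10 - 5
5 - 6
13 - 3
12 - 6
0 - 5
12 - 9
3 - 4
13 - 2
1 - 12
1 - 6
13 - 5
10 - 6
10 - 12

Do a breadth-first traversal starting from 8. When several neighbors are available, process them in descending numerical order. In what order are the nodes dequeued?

Visit 8; enqueue 10, 3 → queue [10, 3]
Visit 10; enqueue 13, 12, 6, 5, 4 → queue [3, 13, 12, 6, 5, 4]
Visit 3 → queue [13, 12, 6, 5, 4]
Visit 13; enqueue 7, 2 → queue [12, 6, 5, 4, 7, 2]
Visit 12; enqueue 11, 9, 1, 0 → queue [6, 5, 4, 7, 2, 11, 9, 1, 0]
Visit 6 → queue [5, 4, 7, 2, 11, 9, 1, 0]
Visit 5 → queue [4, 7, 2, 11, 9, 1, 0]
Visit 4 → queue [7, 2, 11, 9, 1, 0]
Visit 7 → queue [2, 11, 9, 1, 0]
Visit 2 → queue [11, 9, 1, 0]
Visit 11 → queue [9, 1, 0]
Visit 9 → queue [1, 0]
Visit 1 → queue [0]
Visit 0 → queue []

8, 10, 3, 13, 12, 6, 5, 4, 7, 2, 11, 9, 1, 0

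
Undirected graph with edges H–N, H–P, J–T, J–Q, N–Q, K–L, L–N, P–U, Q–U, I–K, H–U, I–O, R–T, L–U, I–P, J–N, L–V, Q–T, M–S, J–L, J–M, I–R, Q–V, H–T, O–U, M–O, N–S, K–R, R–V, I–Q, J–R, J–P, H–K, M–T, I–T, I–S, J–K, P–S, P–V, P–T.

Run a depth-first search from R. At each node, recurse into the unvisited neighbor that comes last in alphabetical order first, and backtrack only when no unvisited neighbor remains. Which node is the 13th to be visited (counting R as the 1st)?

I

Visit R
R → V
V → Q
Q → U
U → P
P → T
T → M
M → S
S → N
N → L
L → K
K → J
K → I
I → O
K → H

Visit order: R, V, Q, U, P, T, M, S, N, L, K, J, I, O, H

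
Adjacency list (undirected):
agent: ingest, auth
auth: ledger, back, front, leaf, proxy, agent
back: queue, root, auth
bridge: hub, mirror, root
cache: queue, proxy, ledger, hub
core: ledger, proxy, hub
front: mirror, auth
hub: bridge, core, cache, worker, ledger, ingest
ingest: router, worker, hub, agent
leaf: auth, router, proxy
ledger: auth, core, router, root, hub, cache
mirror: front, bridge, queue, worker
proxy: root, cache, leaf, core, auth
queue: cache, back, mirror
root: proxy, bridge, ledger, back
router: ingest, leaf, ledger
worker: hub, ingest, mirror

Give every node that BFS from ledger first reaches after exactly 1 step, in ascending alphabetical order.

auth, cache, core, hub, root, router

Level 0: ledger
Level 1: auth, cache, core, hub, root, router
Level 2: agent, back, bridge, front, ingest, leaf, proxy, queue, worker
Level 3: mirror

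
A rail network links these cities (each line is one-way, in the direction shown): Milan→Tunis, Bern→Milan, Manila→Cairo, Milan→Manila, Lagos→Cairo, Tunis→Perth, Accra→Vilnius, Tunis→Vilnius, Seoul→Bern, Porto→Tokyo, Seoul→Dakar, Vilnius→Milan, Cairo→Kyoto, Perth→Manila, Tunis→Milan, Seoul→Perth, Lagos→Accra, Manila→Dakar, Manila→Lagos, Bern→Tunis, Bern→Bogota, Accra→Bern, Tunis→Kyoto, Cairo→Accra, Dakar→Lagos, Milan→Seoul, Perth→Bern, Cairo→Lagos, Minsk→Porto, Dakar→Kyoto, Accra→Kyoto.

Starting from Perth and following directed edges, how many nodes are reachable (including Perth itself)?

BFS from Perth visits: Perth, Bern, Manila, Bogota, Milan, Tunis, Cairo, Dakar, Lagos, Seoul, Kyoto, Vilnius, Accra
Reachable nodes: 13 of 16 total.

13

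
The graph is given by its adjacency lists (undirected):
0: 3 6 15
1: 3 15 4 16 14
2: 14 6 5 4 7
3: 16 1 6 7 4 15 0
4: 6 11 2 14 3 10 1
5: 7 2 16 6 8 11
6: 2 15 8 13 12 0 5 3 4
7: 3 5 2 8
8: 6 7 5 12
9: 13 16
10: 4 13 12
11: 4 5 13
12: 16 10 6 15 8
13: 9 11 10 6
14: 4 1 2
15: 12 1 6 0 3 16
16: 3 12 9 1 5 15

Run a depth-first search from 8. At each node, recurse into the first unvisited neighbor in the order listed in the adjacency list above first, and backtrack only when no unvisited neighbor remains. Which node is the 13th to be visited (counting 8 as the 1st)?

13

Visit 8
8 → 6
6 → 2
2 → 14
14 → 4
4 → 11
11 → 5
5 → 7
7 → 3
3 → 16
16 → 12
12 → 10
10 → 13
13 → 9
12 → 15
15 → 1
15 → 0

Visit order: 8, 6, 2, 14, 4, 11, 5, 7, 3, 16, 12, 10, 13, 9, 15, 1, 0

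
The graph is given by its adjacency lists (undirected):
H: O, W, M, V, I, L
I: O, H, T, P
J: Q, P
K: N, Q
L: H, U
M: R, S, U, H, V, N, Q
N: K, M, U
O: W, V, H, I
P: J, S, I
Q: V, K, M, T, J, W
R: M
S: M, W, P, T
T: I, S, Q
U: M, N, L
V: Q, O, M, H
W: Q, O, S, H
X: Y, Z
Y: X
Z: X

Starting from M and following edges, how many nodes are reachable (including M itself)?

BFS from M visits: M, R, S, U, H, V, N, Q, W, P, T, L, O, I, K, J
Reachable nodes: 16 of 19 total.

16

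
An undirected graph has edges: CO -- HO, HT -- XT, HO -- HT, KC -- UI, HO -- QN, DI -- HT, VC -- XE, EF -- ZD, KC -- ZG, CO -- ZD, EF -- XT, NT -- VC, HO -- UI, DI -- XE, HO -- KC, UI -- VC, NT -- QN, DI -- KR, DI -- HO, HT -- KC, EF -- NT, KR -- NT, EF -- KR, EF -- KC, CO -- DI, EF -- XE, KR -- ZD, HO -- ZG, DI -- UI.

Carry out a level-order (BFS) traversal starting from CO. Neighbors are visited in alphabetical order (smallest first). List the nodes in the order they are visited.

CO → DI → HO → ZD → HT → KR → UI → XE → KC → QN → ZG → EF → XT → NT → VC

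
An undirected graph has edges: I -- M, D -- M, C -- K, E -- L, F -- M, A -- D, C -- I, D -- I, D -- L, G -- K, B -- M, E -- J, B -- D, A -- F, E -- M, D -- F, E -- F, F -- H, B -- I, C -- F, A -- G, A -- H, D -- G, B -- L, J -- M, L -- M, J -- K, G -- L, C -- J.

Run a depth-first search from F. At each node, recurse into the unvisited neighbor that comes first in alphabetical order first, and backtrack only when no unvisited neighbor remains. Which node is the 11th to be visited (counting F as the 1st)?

K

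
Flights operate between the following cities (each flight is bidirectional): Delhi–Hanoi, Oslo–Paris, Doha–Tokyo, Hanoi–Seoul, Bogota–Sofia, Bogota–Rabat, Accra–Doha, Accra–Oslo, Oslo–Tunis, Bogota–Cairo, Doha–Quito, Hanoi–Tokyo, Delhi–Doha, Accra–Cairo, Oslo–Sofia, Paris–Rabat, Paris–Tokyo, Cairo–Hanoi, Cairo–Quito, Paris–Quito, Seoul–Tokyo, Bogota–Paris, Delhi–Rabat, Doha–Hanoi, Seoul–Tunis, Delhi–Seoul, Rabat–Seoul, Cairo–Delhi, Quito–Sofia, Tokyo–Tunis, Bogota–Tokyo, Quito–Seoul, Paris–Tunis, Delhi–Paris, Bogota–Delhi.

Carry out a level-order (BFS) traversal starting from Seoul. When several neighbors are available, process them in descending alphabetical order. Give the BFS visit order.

Seoul Tunis Tokyo Rabat Quito Hanoi Delhi Paris Oslo Doha Bogota Sofia Cairo Accra

Visit Seoul; enqueue Tunis, Tokyo, Rabat, Quito, Hanoi, Delhi → queue [Tunis, Tokyo, Rabat, Quito, Hanoi, Delhi]
Visit Tunis; enqueue Paris, Oslo → queue [Tokyo, Rabat, Quito, Hanoi, Delhi, Paris, Oslo]
Visit Tokyo; enqueue Doha, Bogota → queue [Rabat, Quito, Hanoi, Delhi, Paris, Oslo, Doha, Bogota]
Visit Rabat → queue [Quito, Hanoi, Delhi, Paris, Oslo, Doha, Bogota]
Visit Quito; enqueue Sofia, Cairo → queue [Hanoi, Delhi, Paris, Oslo, Doha, Bogota, Sofia, Cairo]
Visit Hanoi → queue [Delhi, Paris, Oslo, Doha, Bogota, Sofia, Cairo]
Visit Delhi → queue [Paris, Oslo, Doha, Bogota, Sofia, Cairo]
Visit Paris → queue [Oslo, Doha, Bogota, Sofia, Cairo]
Visit Oslo; enqueue Accra → queue [Doha, Bogota, Sofia, Cairo, Accra]
Visit Doha → queue [Bogota, Sofia, Cairo, Accra]
Visit Bogota → queue [Sofia, Cairo, Accra]
Visit Sofia → queue [Cairo, Accra]
Visit Cairo → queue [Accra]
Visit Accra → queue []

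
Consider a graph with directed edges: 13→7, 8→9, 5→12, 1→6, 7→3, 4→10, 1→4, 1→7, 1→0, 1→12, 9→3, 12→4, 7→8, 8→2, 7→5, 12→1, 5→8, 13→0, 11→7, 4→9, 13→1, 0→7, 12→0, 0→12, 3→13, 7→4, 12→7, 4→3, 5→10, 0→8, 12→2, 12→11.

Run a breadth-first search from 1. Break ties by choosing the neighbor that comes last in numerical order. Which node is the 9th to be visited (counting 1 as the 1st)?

Visit 1; enqueue 12, 7, 6, 4, 0 → queue [12, 7, 6, 4, 0]
Visit 12; enqueue 11, 2 → queue [7, 6, 4, 0, 11, 2]
Visit 7; enqueue 8, 5, 3 → queue [6, 4, 0, 11, 2, 8, 5, 3]
Visit 6 → queue [4, 0, 11, 2, 8, 5, 3]
Visit 4; enqueue 10, 9 → queue [0, 11, 2, 8, 5, 3, 10, 9]
Visit 0 → queue [11, 2, 8, 5, 3, 10, 9]
Visit 11 → queue [2, 8, 5, 3, 10, 9]
Visit 2 → queue [8, 5, 3, 10, 9]
Visit 8 → queue [5, 3, 10, 9]
Visit 5 → queue [3, 10, 9]
Visit 3; enqueue 13 → queue [10, 9, 13]
Visit 10 → queue [9, 13]
Visit 9 → queue [13]
Visit 13 → queue []

Visit order: 1, 12, 7, 6, 4, 0, 11, 2, 8, 5, 3, 10, 9, 13

8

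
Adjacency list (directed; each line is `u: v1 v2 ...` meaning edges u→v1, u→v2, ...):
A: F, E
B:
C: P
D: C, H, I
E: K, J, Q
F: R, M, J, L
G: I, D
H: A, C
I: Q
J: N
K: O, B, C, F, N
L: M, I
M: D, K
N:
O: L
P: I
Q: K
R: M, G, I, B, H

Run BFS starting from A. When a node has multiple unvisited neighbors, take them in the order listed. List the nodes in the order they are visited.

Visit A; enqueue F, E → queue [F, E]
Visit F; enqueue R, M, J, L → queue [E, R, M, J, L]
Visit E; enqueue K, Q → queue [R, M, J, L, K, Q]
Visit R; enqueue G, I, B, H → queue [M, J, L, K, Q, G, I, B, H]
Visit M; enqueue D → queue [J, L, K, Q, G, I, B, H, D]
Visit J; enqueue N → queue [L, K, Q, G, I, B, H, D, N]
Visit L → queue [K, Q, G, I, B, H, D, N]
Visit K; enqueue O, C → queue [Q, G, I, B, H, D, N, O, C]
Visit Q → queue [G, I, B, H, D, N, O, C]
Visit G → queue [I, B, H, D, N, O, C]
Visit I → queue [B, H, D, N, O, C]
Visit B → queue [H, D, N, O, C]
Visit H → queue [D, N, O, C]
Visit D → queue [N, O, C]
Visit N → queue [O, C]
Visit O → queue [C]
Visit C; enqueue P → queue [P]
Visit P → queue []

A, F, E, R, M, J, L, K, Q, G, I, B, H, D, N, O, C, P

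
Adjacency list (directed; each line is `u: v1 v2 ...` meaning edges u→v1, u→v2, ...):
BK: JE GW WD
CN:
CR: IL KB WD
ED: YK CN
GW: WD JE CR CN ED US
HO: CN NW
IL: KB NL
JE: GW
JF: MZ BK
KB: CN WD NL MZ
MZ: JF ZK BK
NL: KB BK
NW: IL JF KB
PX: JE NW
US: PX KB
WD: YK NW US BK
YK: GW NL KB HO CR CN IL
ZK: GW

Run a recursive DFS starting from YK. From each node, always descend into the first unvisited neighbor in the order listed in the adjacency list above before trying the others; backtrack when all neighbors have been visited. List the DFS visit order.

YK GW WD NW IL KB CN NL BK JE MZ JF ZK US PX CR ED HO

Visit YK
YK → GW
GW → WD
WD → NW
NW → IL
IL → KB
KB → CN
KB → NL
NL → BK
BK → JE
KB → MZ
MZ → JF
MZ → ZK
WD → US
US → PX
GW → CR
GW → ED
YK → HO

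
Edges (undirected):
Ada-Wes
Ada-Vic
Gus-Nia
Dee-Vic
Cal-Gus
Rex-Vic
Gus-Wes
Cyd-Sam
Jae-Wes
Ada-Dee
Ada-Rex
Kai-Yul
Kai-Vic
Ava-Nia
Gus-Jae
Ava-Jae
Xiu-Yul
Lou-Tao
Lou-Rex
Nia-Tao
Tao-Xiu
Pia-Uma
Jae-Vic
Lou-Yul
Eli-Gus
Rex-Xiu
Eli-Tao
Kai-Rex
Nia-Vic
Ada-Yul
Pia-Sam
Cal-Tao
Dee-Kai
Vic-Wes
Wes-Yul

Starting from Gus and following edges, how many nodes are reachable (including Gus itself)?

BFS from Gus visits: Gus, Cal, Eli, Jae, Nia, Wes, Tao, Ava, Vic, Ada, Yul, Lou, Xiu, Dee, Kai, Rex
Reachable nodes: 16 of 20 total.

16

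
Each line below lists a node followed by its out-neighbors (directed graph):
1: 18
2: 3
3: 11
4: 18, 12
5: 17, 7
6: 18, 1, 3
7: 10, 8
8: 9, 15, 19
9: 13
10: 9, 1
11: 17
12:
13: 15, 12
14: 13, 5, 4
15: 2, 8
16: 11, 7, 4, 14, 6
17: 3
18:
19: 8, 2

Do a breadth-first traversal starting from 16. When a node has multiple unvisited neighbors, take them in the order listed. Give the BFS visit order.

16, 11, 7, 4, 14, 6, 17, 10, 8, 18, 12, 13, 5, 1, 3, 9, 15, 19, 2

Visit 16; enqueue 11, 7, 4, 14, 6 → queue [11, 7, 4, 14, 6]
Visit 11; enqueue 17 → queue [7, 4, 14, 6, 17]
Visit 7; enqueue 10, 8 → queue [4, 14, 6, 17, 10, 8]
Visit 4; enqueue 18, 12 → queue [14, 6, 17, 10, 8, 18, 12]
Visit 14; enqueue 13, 5 → queue [6, 17, 10, 8, 18, 12, 13, 5]
Visit 6; enqueue 1, 3 → queue [17, 10, 8, 18, 12, 13, 5, 1, 3]
Visit 17 → queue [10, 8, 18, 12, 13, 5, 1, 3]
Visit 10; enqueue 9 → queue [8, 18, 12, 13, 5, 1, 3, 9]
Visit 8; enqueue 15, 19 → queue [18, 12, 13, 5, 1, 3, 9, 15, 19]
Visit 18 → queue [12, 13, 5, 1, 3, 9, 15, 19]
Visit 12 → queue [13, 5, 1, 3, 9, 15, 19]
Visit 13 → queue [5, 1, 3, 9, 15, 19]
Visit 5 → queue [1, 3, 9, 15, 19]
Visit 1 → queue [3, 9, 15, 19]
Visit 3 → queue [9, 15, 19]
Visit 9 → queue [15, 19]
Visit 15; enqueue 2 → queue [19, 2]
Visit 19 → queue [2]
Visit 2 → queue []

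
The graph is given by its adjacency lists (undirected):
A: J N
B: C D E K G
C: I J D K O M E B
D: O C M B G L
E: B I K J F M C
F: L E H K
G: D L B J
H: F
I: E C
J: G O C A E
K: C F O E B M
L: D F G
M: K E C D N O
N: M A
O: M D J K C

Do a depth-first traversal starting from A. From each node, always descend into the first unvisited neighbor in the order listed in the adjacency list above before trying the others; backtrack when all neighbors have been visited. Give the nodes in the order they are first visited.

Visit A
A → J
J → G
G → D
D → O
O → M
M → K
K → C
C → I
I → E
E → B
E → F
F → L
F → H
M → N

A, J, G, D, O, M, K, C, I, E, B, F, L, H, N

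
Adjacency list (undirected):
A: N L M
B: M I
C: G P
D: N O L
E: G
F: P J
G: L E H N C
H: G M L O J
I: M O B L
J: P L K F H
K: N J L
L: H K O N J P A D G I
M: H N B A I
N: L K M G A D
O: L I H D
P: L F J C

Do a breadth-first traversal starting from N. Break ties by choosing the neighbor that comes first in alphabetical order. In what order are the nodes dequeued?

N → A → D → G → K → L → M → O → C → E → H → J → I → P → B → F

Visit N; enqueue A, D, G, K, L, M → queue [A, D, G, K, L, M]
Visit A → queue [D, G, K, L, M]
Visit D; enqueue O → queue [G, K, L, M, O]
Visit G; enqueue C, E, H → queue [K, L, M, O, C, E, H]
Visit K; enqueue J → queue [L, M, O, C, E, H, J]
Visit L; enqueue I, P → queue [M, O, C, E, H, J, I, P]
Visit M; enqueue B → queue [O, C, E, H, J, I, P, B]
Visit O → queue [C, E, H, J, I, P, B]
Visit C → queue [E, H, J, I, P, B]
Visit E → queue [H, J, I, P, B]
Visit H → queue [J, I, P, B]
Visit J; enqueue F → queue [I, P, B, F]
Visit I → queue [P, B, F]
Visit P → queue [B, F]
Visit B → queue [F]
Visit F → queue []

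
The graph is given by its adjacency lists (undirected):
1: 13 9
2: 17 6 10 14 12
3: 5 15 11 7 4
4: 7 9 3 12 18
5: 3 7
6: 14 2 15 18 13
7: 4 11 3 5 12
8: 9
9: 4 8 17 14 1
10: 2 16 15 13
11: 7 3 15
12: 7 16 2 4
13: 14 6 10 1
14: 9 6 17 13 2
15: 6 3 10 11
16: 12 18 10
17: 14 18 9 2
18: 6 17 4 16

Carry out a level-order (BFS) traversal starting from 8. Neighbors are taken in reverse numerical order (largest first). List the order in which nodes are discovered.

8 9 17 14 4 1 18 2 13 6 12 7 3 16 10 15 11 5

Visit 8; enqueue 9 → queue [9]
Visit 9; enqueue 17, 14, 4, 1 → queue [17, 14, 4, 1]
Visit 17; enqueue 18, 2 → queue [14, 4, 1, 18, 2]
Visit 14; enqueue 13, 6 → queue [4, 1, 18, 2, 13, 6]
Visit 4; enqueue 12, 7, 3 → queue [1, 18, 2, 13, 6, 12, 7, 3]
Visit 1 → queue [18, 2, 13, 6, 12, 7, 3]
Visit 18; enqueue 16 → queue [2, 13, 6, 12, 7, 3, 16]
Visit 2; enqueue 10 → queue [13, 6, 12, 7, 3, 16, 10]
Visit 13 → queue [6, 12, 7, 3, 16, 10]
Visit 6; enqueue 15 → queue [12, 7, 3, 16, 10, 15]
Visit 12 → queue [7, 3, 16, 10, 15]
Visit 7; enqueue 11, 5 → queue [3, 16, 10, 15, 11, 5]
Visit 3 → queue [16, 10, 15, 11, 5]
Visit 16 → queue [10, 15, 11, 5]
Visit 10 → queue [15, 11, 5]
Visit 15 → queue [11, 5]
Visit 11 → queue [5]
Visit 5 → queue []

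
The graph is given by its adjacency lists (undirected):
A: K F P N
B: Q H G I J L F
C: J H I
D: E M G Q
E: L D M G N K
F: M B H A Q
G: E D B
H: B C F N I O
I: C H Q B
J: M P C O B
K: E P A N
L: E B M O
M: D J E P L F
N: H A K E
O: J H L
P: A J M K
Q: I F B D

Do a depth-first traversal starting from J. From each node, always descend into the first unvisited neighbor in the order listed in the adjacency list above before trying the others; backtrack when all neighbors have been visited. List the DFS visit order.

Visit J
J → M
M → D
D → E
E → L
L → B
B → Q
Q → I
I → C
C → H
H → F
F → A
A → K
K → P
K → N
H → O
B → G

J, M, D, E, L, B, Q, I, C, H, F, A, K, P, N, O, G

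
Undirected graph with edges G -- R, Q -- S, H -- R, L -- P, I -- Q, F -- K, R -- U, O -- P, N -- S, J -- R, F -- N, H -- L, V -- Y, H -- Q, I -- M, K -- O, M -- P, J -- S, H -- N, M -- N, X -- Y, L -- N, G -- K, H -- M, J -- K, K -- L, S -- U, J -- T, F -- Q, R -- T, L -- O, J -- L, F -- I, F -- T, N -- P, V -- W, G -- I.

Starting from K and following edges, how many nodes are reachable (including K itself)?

BFS from K visits: K, O, L, J, G, F, P, N, H, T, S, R, I, Q, M, U
Reachable nodes: 16 of 20 total.

16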